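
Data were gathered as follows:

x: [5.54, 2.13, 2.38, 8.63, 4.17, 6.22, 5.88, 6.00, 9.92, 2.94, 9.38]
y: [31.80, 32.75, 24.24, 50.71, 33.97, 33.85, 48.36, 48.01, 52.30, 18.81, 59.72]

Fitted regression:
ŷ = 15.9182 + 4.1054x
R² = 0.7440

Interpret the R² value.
R² = 0.7440 means 74.40% of the variation in y is explained by the linear relationship with x. This indicates a strong fit.

R² = 1 − SS_res/SS_tot compares the residual scatter to the total scatter of y about its mean.

Here R² = 0.7440:
- Explained: 74.40% of the variation in y
- Unexplained (residual): 100% − 74.40% = 25.60%
- Rule of thumb (below 0.3 weak; 0.3 to below 0.7 moderate; 0.7 and above strong) → strong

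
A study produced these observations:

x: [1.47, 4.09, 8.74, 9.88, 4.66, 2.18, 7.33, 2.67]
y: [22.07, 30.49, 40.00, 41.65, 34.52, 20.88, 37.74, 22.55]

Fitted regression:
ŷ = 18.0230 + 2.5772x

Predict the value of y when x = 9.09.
ŷ = 41.4497

Plug x = 9.09 into the fitted line:

ŷ = 18.0230 + 2.5772 × 9.09
ŷ = 18.0230 + 23.4267
ŷ = 41.4497

This is a point prediction; actual observations scatter around it by roughly the residual standard deviation.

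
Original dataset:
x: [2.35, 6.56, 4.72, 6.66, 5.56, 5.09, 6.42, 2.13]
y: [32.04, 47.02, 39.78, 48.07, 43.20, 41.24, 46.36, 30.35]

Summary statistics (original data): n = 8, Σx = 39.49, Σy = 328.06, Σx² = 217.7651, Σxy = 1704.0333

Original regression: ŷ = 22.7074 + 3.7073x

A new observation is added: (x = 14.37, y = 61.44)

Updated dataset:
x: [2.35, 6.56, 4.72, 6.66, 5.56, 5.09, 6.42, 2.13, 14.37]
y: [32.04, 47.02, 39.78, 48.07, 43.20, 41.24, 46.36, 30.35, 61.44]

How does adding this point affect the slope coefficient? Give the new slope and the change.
New slope β₁ = 2.5111 versus 3.7073 before: a change of -1.1962 (-32.3%).

x = 14.37 lies well outside the original x-range [2.13, 6.66] (x̄ ≈ 4.94), so this observation has high leverage and can move the slope substantially.

Step 1: Update the sums with the new point (n goes from 8 to 9)
Σx  = 39.49 + 14.37 = 53.86
Σy  = 328.06 + 61.44 = 389.50
Σx² = 217.7651 + 14.37² = 217.7651 + 206.4969 = 424.2620
Σxy = 1704.0333 + 14.37×61.44 = 1704.0333 + 882.8928 = 2586.9261

Step 2: Recompute the slope with b₁ = (nΣxy − ΣxΣy) / (nΣx² − (Σx)²)
Numerator   = 9×2586.9261 − 53.86×389.50 = 23282.3349 − 20978.4700 = 2303.8649
Denominator = 9×424.2620 − 53.86² = 3818.3580 − 2900.8996 = 917.4584
b₁(new) = 2303.8649 / 917.4584 = 2.5111

(Same formula on the original sums: (8×1704.0333 − 39.49×328.06) / (8×217.7651 − 39.49²) = 677.1770 / 182.6607 = 3.7073, matching the given fit.)

Step 3: Change in slope
Δβ₁ = 2.5111 − 3.7073 = -1.1962
Relative change = -1.1962 / 3.7073 × 100% = -32.3%
→ the slope decreases when the point is added.

A high-leverage point only changes the slope if it is off the original line; here y = 61.44 is below the original trend, so the slope decreases.
In practice: examine leverage (hᵢ) and Cook's distance rather than deleting it automatically; refit with and without it and report both if conclusions differ.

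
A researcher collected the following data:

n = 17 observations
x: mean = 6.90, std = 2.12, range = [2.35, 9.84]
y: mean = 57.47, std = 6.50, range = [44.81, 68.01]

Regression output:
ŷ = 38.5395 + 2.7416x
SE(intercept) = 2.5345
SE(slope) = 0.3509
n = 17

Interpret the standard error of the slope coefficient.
SE(slope) = 0.3509 measures the uncertainty in the estimated slope. The coefficient is estimated precisely (SE/|β̂₁| = 12.8%).

SE(β̂₁) = s / √Sxx, where s is the residual standard deviation and Sxx = Σ(x − x̄)². It is the yardstick for how far β̂₁ = 2.7416 could plausibly be from the true slope.

Relative precision:
- SE / |β̂₁| = 0.3509 / 2.7416 = 12.8%
- Rule of thumb (under 20%: precise; 20% to under 50%: moderately precise; 50% or more: imprecise) → precise

Link to the t-test: t = β̂₁ / SE(β̂₁) = 2.7416 / 0.3509 = 7.8131, the statistic for H₀: β₁ = 0.

What drives SE(β̂₁): more residual scatter → larger SE; larger n (here n = 17) → smaller SE; wider spread of x values → smaller SE.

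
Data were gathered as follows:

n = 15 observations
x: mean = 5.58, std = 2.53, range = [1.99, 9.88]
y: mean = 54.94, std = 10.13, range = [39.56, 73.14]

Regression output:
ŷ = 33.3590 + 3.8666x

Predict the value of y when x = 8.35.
ŷ = 65.6451

To predict y for x = 8.35, substitute into the regression equation:

ŷ = 33.3590 + 3.8666 × 8.35
ŷ = 33.3590 + 32.2861
ŷ = 65.6451

This is a point prediction; actual observations scatter around it by roughly the residual standard deviation.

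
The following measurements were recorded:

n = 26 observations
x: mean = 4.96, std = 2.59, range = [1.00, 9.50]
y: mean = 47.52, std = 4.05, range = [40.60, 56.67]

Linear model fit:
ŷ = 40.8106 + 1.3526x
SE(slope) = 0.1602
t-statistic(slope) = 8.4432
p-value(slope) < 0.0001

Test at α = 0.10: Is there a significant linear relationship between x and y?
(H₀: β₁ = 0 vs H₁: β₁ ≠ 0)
p-value < 0.0001 < α = 0.10, so we reject H₀. The relationship is significant.

Hypothesis test for the slope coefficient:

H₀: β₁ = 0 (no linear relationship)
H₁: β₁ ≠ 0 (linear relationship exists)

Test statistic: t = β̂₁ / SE(β̂₁) = 1.3526 / 0.1602 = 8.4432

With df = 24, the two-sided p-value for |t| = 8.4432 is <0.0001.

Decision rule: reject H₀ if p-value < α.
p-value < 0.0001 < α = 0.10 → reject H₀.

At α = 0.10 the data do provide convincing evidence of a nonzero slope.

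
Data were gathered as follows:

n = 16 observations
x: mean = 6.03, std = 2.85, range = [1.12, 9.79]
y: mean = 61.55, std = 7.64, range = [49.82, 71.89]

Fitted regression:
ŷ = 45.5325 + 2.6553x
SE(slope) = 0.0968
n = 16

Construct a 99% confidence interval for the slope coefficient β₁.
The 99% CI for β₁ is (2.3671, 2.9435)

Confidence interval for the slope:

The 99% CI for β₁ is: β̂₁ ± t*(α/2, n-2) × SE(β̂₁)

Step 1: Find critical t-value
- Confidence level = 0.99
- Degrees of freedom = n - 2 = 16 - 2 = 14
- t*(α/2, 14) = 2.9768

Step 2: Calculate margin of error
Margin = 2.9768 × 0.0968 = 0.2882

Step 3: Construct interval
CI = 2.6553 ± 0.2882
CI = (2.3671, 2.9435)

Interpretation: We are 99% confident that the true slope β₁ lies between 2.3671 and 2.9435.
Since 0 is outside the interval, a two-sided test at α = 0.01 would reject H₀: β₁ = 0.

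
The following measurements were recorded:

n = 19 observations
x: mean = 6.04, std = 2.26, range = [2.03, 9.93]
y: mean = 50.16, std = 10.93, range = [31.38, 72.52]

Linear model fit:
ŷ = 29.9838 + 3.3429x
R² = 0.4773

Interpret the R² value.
R² = 0.4773 means 47.73% of the variation in y is explained by the linear relationship with x. This indicates a moderate fit.

R² (coefficient of determination) measures the proportion of variance in y explained by the regression model.

Here R² = 0.4773:
- Explained: 47.73% of the variation in y
- Unexplained (residual): 100% − 47.73% = 52.27%
- Rule of thumb (below 0.3 weak; 0.3 to below 0.7 moderate; 0.7 and above strong) → moderate

Equivalently, for simple linear regression R² = r², so |r| = √0.4773 ≈ 0.6909.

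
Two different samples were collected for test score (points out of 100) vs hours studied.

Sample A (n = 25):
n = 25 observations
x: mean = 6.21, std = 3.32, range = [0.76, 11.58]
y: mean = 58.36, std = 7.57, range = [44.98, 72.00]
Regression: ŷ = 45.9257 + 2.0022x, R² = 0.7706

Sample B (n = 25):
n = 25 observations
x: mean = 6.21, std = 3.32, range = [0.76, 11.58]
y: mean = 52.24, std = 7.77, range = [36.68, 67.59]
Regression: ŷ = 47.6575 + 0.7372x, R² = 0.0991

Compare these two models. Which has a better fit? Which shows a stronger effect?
Model A has the better fit (R² = 0.7706 vs 0.0991). Model A shows the stronger effect (|β₁| = 2.0022 vs 0.7372).

Model Comparison:

Goodness of fit (R²):
- Model A: R² = 0.7706 → 77.06% of variance in test score explained
- Model B: R² = 0.0991 → 9.91% of variance in test score explained
- 0.7706 > 0.0991 → Model A has the better fit

Strength of effect — compare |β₁|:
- Model A: β₁ = 2.0022 → predicted test score rises 2.0022 points per additional hour of study time
- Model B: β₁ = 0.7372 → predicted test score rises 0.7372 points per additional hour of study time
- |2.0022| > |0.7372| → Model A shows the stronger marginal effect

Note: R² measures how tightly points cluster around the line; β₁ measures how steep the line is — they answer different questions.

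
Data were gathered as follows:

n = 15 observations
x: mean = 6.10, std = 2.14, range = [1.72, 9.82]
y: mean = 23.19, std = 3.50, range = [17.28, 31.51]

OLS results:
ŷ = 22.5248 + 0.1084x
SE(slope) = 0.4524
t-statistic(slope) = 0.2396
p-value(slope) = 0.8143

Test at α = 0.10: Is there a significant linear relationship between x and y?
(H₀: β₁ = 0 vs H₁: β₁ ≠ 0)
Since p-value = 0.8143 ≥ α = 0.10, fail to reject H₀ — the slope is not significantly different from 0.

Hypothesis test for the slope coefficient:

H₀: β₁ = 0 (no linear relationship)
H₁: β₁ ≠ 0 (linear relationship exists)

Test statistic: t = β̂₁ / SE(β̂₁) = 0.1084 / 0.4524 = 0.2396

With df = 13, the two-sided p-value for |t| = 0.2396 is 0.8143.

Decision rule: reject H₀ if p-value < α.
p-value = 0.8143 ≥ α = 0.10 → fail to reject H₀.

There is not sufficient evidence at the 10% significance level to conclude that a linear relationship exists between x and y.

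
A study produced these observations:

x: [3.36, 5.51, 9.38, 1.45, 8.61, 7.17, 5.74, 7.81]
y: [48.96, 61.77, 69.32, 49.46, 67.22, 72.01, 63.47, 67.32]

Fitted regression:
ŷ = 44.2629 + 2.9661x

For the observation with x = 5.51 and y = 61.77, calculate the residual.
Residual = 1.1639

The residual is the difference between the actual value and the predicted value:

Residual = y - ŷ

Step 1: Calculate predicted value
ŷ = 44.2629 + 2.9661 × 5.51
ŷ = 60.6061

Step 2: Calculate residual
Residual = 61.77 - 60.6061
Residual = 1.1639

Sign check: y > ŷ, so the point is above the line and the fit underestimates here.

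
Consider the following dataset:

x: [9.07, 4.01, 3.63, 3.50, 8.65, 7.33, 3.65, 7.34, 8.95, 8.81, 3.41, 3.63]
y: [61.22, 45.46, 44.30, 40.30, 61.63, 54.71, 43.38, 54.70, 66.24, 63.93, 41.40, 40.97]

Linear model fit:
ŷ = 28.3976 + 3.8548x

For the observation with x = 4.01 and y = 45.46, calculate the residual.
Residual = 1.6047

The residual is the difference between the actual value and the predicted value:

Residual = y - ŷ

Step 1: Calculate predicted value
ŷ = 28.3976 + 3.8548 × 4.01
ŷ = 43.8553

Step 2: Calculate residual
Residual = 45.46 - 43.8553
Residual = 1.6047

Sign check: y > ŷ, so the point is above the line and the fit underestimates here.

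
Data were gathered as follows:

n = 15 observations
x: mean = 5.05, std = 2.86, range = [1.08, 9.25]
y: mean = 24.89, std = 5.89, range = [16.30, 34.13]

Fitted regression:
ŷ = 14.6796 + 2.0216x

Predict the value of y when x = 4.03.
ŷ = 22.8266

x = 4.03 lies inside the observed range [1.08, 9.25], so the fitted equation applies directly:

ŷ = 14.6796 + 2.0216 × 4.03
ŷ = 14.6796 + 8.1470
ŷ = 22.8266

This is a point prediction; actual observations scatter around it by roughly the residual standard deviation.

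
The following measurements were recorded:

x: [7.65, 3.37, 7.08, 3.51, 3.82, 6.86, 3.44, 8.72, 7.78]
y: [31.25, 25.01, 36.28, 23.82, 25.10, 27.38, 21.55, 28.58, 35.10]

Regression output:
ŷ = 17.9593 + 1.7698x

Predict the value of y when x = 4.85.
ŷ = 26.5428

x = 4.85 lies inside the observed range [3.37, 8.72], so the fitted equation applies directly:

ŷ = 17.9593 + 1.7698 × 4.85
ŷ = 17.9593 + 8.5835
ŷ = 26.5428

This is a point prediction; actual observations scatter around it by roughly the residual standard deviation.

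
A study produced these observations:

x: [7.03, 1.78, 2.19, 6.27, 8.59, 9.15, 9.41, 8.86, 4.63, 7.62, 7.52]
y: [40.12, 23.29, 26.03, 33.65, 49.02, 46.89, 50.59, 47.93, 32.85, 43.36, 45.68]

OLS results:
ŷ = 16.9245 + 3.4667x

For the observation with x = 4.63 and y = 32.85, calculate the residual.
Residual = -0.1253

The residual is the difference between the actual value and the predicted value:

Residual = y - ŷ

Step 1: Calculate predicted value
ŷ = 16.9245 + 3.4667 × 4.63
ŷ = 32.9753

Step 2: Calculate residual
Residual = 32.85 - 32.9753
Residual = -0.1253

The residual is negative, so the observed y = 32.85 sits below the regression line (the line overestimates it by 0.1253).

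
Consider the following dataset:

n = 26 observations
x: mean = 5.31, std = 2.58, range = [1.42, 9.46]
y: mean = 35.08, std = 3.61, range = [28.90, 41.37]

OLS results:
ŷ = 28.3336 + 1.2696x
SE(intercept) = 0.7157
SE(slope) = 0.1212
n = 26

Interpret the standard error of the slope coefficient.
SE(β̂₁) = 0.1212 is the estimated standard deviation of the slope estimate across repeated samples; relative to β̂₁ = 1.2696 that is 9.5%, a precise estimate.

What SE measures:
- The standard error quantifies the sampling variability of the coefficient estimate
- It is the estimated standard deviation of β̂₁ across hypothetical repeated samples of the same size
- Smaller SE → more precise estimate

Relative precision:
- SE / |β̂₁| = 0.1212 / 1.2696 = 9.5%
- Rule of thumb (under 20%: precise; 20% to under 50%: moderately precise; 50% or more: imprecise) → precise

Link to the t-test: t = β̂₁ / SE(β̂₁) = 1.2696 / 0.1212 = 10.4752, the statistic for H₀: β₁ = 0.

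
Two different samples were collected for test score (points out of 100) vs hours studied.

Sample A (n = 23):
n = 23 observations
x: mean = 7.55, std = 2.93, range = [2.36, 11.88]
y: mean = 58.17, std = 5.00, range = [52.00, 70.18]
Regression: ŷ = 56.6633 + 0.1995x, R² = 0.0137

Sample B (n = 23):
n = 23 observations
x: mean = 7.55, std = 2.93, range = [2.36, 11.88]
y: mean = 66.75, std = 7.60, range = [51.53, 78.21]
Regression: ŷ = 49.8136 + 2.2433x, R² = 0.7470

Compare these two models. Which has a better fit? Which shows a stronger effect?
Model B has the better fit (R² = 0.7470 vs 0.0137). Model B shows the stronger effect (|β₁| = 2.2433 vs 0.1995).

Model Comparison:

Which explains more variance? (R²)
- Model A: R² = 0.0137 → 1.37% of variance in test score explained
- Model B: R² = 0.7470 → 74.70% of variance in test score explained
- 0.7470 > 0.0137 → Model B has the better fit

Which has the larger per-hour effect? (|β₁|)
- Model A: β₁ = 0.1995 → predicted test score rises 0.1995 points per additional hour of study time
- Model B: β₁ = 2.2433 → predicted test score rises 2.2433 points per additional hour of study time
- |0.1995| < |2.2433| → Model B shows the stronger marginal effect

Notes:
- A steeper slope doesn't make a better model if the scatter around the line is large.
- R² measures how tightly points cluster around the line; β₁ measures how steep the line is — they answer different questions.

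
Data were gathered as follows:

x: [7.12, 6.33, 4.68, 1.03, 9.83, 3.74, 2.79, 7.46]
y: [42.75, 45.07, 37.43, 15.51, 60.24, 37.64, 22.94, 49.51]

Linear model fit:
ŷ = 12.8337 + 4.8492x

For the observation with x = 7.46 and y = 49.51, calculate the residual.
Residual = 0.5013

The residual is the difference between the actual value and the predicted value:

Residual = y - ŷ

Step 1: Calculate predicted value
ŷ = 12.8337 + 4.8492 × 7.46
ŷ = 49.0087

Step 2: Calculate residual
Residual = 49.51 - 49.0087
Residual = 0.5013

Interpretation: the model underestimates the actual value by 0.5013 at this point (positive residual → observation lies above the fitted line).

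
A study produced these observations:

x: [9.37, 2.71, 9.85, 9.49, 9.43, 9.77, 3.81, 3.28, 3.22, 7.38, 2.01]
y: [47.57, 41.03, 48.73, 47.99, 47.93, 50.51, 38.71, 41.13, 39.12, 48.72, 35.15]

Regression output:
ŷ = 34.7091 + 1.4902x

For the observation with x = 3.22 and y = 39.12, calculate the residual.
Residual = -0.3875

The residual is the difference between the actual value and the predicted value:

Residual = y - ŷ

Step 1: Calculate predicted value
ŷ = 34.7091 + 1.4902 × 3.22
ŷ = 39.5075

Step 2: Calculate residual
Residual = 39.12 - 39.5075
Residual = -0.3875

Sign check: y < ŷ, so the point is below the line and the fit overestimates here.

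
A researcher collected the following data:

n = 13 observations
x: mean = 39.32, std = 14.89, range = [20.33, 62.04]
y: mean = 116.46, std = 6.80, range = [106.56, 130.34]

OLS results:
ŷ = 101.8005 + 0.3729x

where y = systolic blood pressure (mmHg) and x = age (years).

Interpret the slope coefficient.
For each additional year of age, predicted blood pressure increases by approximately 0.3729 mmHg.

The slope β₁ = 0.3729 gives the rate at which the fitted blood pressure changes with age.

Interpretation:
- Age up by 1 year → predicted blood pressure increases by 0.3729 mmHg
- This is a linear approximation: the same per-unit change is assumed across the whole observed x range
- The sign (+) gives the direction; the magnitude 0.3729 gives the size of the effect per year

The intercept β₀ = 101.8005 is the predicted blood pressure when age = 0; since the smallest observed x is 20.33, this is an extrapolation and mainly anchors the line.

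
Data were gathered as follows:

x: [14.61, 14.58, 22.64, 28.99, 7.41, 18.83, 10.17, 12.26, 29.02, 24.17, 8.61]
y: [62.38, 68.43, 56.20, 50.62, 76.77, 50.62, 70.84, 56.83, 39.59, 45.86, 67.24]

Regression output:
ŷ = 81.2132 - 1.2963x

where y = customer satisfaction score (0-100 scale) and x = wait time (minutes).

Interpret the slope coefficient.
For each additional minute of wait time, predicted satisfaction score decreases by approximately 1.2963 points.

The slope coefficient β₁ = -1.2963 represents the marginal effect of wait time on satisfaction score.

Interpretation:
- Wait time up by 1 minute → predicted satisfaction score decreases by 1.2963 points
- This is a linear approximation: the same per-unit change is assumed across the whole observed x range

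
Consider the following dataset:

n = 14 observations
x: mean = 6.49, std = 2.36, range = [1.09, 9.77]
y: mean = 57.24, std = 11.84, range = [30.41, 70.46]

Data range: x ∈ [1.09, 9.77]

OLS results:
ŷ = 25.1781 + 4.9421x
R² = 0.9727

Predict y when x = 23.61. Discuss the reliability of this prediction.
The equation gives ŷ = 141.8611; however x = 23.61 is 13.84 units above the observed range, so this extrapolated value should not be trusted.

Prediction calculation:
ŷ = 25.1781 + 4.9421 × 23.61
ŷ = 141.8611

Reliability:
- Data range: x ∈ [1.09, 9.77]
- Prediction point: x = 23.61 is 13.84 units above the observed range → this is EXTRAPOLATION, not interpolation

Why that matters here:
- The linear relationship may not hold outside the observed range
- There are no observations near this x to validate the fitted line there

The R² = 0.9727 only validates the fit within [1.09, 9.77]; treat ŷ = 141.8611 with caution.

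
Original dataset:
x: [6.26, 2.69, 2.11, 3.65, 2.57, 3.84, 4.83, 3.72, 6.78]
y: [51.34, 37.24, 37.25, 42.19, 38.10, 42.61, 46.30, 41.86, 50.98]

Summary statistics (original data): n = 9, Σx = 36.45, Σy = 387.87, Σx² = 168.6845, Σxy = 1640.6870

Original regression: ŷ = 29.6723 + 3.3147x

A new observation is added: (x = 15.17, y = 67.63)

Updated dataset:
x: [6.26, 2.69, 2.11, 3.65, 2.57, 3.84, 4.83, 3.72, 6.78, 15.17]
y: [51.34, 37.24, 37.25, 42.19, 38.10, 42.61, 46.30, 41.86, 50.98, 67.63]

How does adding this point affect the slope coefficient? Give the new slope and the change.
The slope changes from 3.3147 to 2.3826 (change of -0.9321, or -28.1%).

x = 15.17 lies well outside the original x-range [2.11, 6.78] (x̄ ≈ 4.05), so this observation has high leverage and can move the slope substantially.

Step 1: Update the sums with the new point (n goes from 9 to 10)
Σx  = 36.45 + 15.17 = 51.62
Σy  = 387.87 + 67.63 = 455.50
Σx² = 168.6845 + 15.17² = 168.6845 + 230.1289 = 398.8134
Σxy = 1640.6870 + 15.17×67.63 = 1640.6870 + 1025.9471 = 2666.6341

Step 2: Recompute the slope with b₁ = (nΣxy − ΣxΣy) / (nΣx² − (Σx)²)
Numerator   = 10×2666.6341 − 51.62×455.50 = 26666.3410 − 23512.9100 = 3153.4310
Denominator = 10×398.8134 − 51.62² = 3988.1340 − 2664.6244 = 1323.5096
b₁(new) = 3153.4310 / 1323.5096 = 2.3826

(Same formula on the original sums: (9×1640.6870 − 36.45×387.87) / (9×168.6845 − 36.45²) = 628.3215 / 189.5580 = 3.3147, matching the given fit.)

Step 3: Change in slope
Δβ₁ = 2.3826 − 3.3147 = -0.9321
Relative change = -0.9321 / 3.3147 × 100% = -28.1%
→ the slope decreases when the point is added.

Because the point sits below the extension of the original line at a high-leverage x, it tilts the fit down.
In practice: investigate whether it comes from the same population as the rest of the sample.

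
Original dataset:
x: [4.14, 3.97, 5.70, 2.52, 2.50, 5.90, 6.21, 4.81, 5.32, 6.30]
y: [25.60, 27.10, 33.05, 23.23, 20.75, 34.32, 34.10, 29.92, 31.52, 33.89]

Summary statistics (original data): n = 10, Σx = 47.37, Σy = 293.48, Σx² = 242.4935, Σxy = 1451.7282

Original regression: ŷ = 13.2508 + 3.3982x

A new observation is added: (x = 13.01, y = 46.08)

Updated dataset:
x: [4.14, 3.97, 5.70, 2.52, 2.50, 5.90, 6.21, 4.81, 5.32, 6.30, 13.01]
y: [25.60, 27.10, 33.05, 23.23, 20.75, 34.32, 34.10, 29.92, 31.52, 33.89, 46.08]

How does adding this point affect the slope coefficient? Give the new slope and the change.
New slope β₁ = 2.3325 versus 3.3982 before: a change of -1.0657 (-31.4%).

x = 13.01 lies well outside the original x-range [2.50, 6.30] (x̄ ≈ 4.74), so this observation has high leverage and can move the slope substantially.

Step 1: Update the sums with the new point (n goes from 10 to 11)
Σx  = 47.37 + 13.01 = 60.38
Σy  = 293.48 + 46.08 = 339.56
Σx² = 242.4935 + 13.01² = 242.4935 + 169.2601 = 411.7536
Σxy = 1451.7282 + 13.01×46.08 = 1451.7282 + 599.5008 = 2051.2290

Step 2: Recompute the slope with b₁ = (nΣxy − ΣxΣy) / (nΣx² − (Σx)²)
Numerator   = 11×2051.2290 − 60.38×339.56 = 22563.5190 − 20502.6328 = 2060.8862
Denominator = 11×411.7536 − 60.38² = 4529.2896 − 3645.7444 = 883.5452
b₁(new) = 2060.8862 / 883.5452 = 2.3325

(Same formula on the original sums: (10×1451.7282 − 47.37×293.48) / (10×242.4935 − 47.37²) = 615.1344 / 181.0181 = 3.3982, matching the given fit.)

Step 3: Change in slope
Δβ₁ = 2.3325 − 3.3982 = -1.0657
Relative change = -1.0657 / 3.3982 × 100% = -31.4%
→ the slope decreases when the point is added.

Because the point sits below the extension of the original line at a high-leverage x, it tilts the fit down.
In practice: examine leverage (hᵢ) and Cook's distance rather than deleting it automatically; investigate whether it comes from the same population as the rest of the sample.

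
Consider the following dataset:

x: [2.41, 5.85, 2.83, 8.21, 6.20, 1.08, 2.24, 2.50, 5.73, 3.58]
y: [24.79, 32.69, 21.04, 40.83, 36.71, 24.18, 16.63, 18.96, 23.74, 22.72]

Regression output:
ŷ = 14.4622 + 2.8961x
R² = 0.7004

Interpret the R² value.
About 70.04% of the variability in y is accounted for by the regression on x (R² = 0.7004) — a strong linear fit.

R² (coefficient of determination) measures the proportion of variance in y explained by the regression model.

Here R² = 0.7004:
- Explained: 70.04% of the variation in y
- Unexplained (residual): 100% − 70.04% = 29.96%
- Rule of thumb (below 0.3 weak; 0.3 to below 0.7 moderate; 0.7 and above strong) → strong

Note: R² never decreases when predictors are added, so it should not be used alone to compare models of different size.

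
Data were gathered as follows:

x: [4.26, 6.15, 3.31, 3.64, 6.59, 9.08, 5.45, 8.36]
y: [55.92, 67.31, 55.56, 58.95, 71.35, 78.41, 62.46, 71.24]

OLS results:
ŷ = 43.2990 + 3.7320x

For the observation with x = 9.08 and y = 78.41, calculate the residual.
Residual = 1.2244

The residual is the difference between the actual value and the predicted value:

Residual = y - ŷ

Step 1: Calculate predicted value
ŷ = 43.2990 + 3.7320 × 9.08
ŷ = 77.1856

Step 2: Calculate residual
Residual = 78.41 - 77.1856
Residual = 1.2244

Interpretation: the model underestimates the actual value by 1.2244 at this point (positive residual → observation lies above the fitted line).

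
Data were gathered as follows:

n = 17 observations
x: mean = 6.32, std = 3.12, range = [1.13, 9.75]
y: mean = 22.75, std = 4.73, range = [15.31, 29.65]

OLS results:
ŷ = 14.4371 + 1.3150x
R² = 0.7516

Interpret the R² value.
About 75.16% of the variability in y is accounted for by the regression on x (R² = 0.7516) — a strong linear fit.

R² (coefficient of determination) measures the proportion of variance in y explained by the regression model.

Here R² = 0.7516:
- Explained: 75.16% of the variation in y
- Unexplained (residual): 100% − 75.16% = 24.84%
- Rule of thumb (below 0.3 weak; 0.3 to below 0.7 moderate; 0.7 and above strong) → strong

Note: R² never decreases when predictors are added, so it should not be used alone to compare models of different size.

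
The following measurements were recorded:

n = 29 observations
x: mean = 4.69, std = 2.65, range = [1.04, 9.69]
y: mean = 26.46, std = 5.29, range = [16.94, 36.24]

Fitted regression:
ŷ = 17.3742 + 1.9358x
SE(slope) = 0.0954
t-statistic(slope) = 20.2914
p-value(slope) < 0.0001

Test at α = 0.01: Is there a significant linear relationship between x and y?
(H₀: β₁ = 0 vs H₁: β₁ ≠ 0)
p-value < 0.0001 < α = 0.01, so we reject H₀. The relationship is significant.

Hypothesis test for the slope coefficient:

H₀: β₁ = 0 (no linear relationship)
H₁: β₁ ≠ 0 (linear relationship exists)

Test statistic: t = β̂₁ / SE(β̂₁) = 1.9358 / 0.0954 = 20.2914

With df = 27, the two-sided p-value for |t| = 20.2914 is <0.0001.

Decision rule: reject H₀ if p-value < α.
p-value < 0.0001 < α = 0.01 → reject H₀.

Conclusion: the linear association between x and y is significant at the 1% level.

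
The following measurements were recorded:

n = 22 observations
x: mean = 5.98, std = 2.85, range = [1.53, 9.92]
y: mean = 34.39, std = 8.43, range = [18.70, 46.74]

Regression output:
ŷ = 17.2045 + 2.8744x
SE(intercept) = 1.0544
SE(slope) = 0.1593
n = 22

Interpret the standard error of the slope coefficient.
SE(slope) = 0.1593 measures the uncertainty in the estimated slope. The coefficient is estimated precisely (SE/|β̂₁| = 5.5%).

SE(β̂₁) = 0.1593 says: if we drew many samples of n = 22 from the same population and refit each time, the fitted slopes would scatter with a standard deviation of roughly 0.1593 around the true β₁.

Relative precision:
- SE / |β̂₁| = 0.1593 / 2.8744 = 5.5%
- Rule of thumb (under 20%: precise; 20% to under 50%: moderately precise; 50% or more: imprecise) → precise

Link to the t-test: t = β̂₁ / SE(β̂₁) = 2.8744 / 0.1593 = 18.0439, the statistic for H₀: β₁ = 0.

What drives SE(β̂₁): more residual scatter → larger SE; larger n (here n = 22) → smaller SE; wider spread of x values → smaller SE.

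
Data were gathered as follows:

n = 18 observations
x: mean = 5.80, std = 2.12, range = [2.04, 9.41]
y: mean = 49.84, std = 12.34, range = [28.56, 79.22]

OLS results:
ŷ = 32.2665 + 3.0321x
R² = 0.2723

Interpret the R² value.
R² = 0.2723 means 27.23% of the variation in y is explained by the linear relationship with x. This indicates a weak fit.

R² (coefficient of determination) measures the proportion of variance in y explained by the regression model.

Here R² = 0.2723:
- Explained: 27.23% of the variation in y
- Unexplained (residual): 100% − 27.23% = 72.77%
- Rule of thumb (below 0.3 weak; 0.3 to below 0.7 moderate; 0.7 and above strong) → weak

Note: R² says nothing about causation, and a high R² does not by itself mean the linear form is appropriate — check the residuals.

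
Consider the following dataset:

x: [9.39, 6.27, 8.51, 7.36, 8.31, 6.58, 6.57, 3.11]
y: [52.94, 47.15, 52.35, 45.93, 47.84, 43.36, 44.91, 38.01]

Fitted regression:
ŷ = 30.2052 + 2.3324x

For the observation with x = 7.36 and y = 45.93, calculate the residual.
Residual = -1.4417

The residual is the difference between the actual value and the predicted value:

Residual = y - ŷ

Step 1: Calculate predicted value
ŷ = 30.2052 + 2.3324 × 7.36
ŷ = 47.3717

Step 2: Calculate residual
Residual = 45.93 - 47.3717
Residual = -1.4417

Sign check: y < ŷ, so the point is below the line and the fit overestimates here.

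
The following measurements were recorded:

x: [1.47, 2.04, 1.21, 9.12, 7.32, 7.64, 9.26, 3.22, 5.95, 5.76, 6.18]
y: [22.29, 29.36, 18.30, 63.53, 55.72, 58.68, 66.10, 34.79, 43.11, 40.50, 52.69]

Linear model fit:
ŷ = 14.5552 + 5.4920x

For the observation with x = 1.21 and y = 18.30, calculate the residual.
Residual = -2.9005

The residual is the difference between the actual value and the predicted value:

Residual = y - ŷ

Step 1: Calculate predicted value
ŷ = 14.5552 + 5.4920 × 1.21
ŷ = 21.2005

Step 2: Calculate residual
Residual = 18.30 - 21.2005
Residual = -2.9005

The residual is negative, so the observed y = 18.30 sits below the regression line (the line overestimates it by 2.9005).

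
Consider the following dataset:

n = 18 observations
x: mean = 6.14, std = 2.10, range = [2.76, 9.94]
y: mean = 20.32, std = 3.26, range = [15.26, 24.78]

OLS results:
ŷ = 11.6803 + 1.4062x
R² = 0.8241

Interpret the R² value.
The model explains 82.41% of the variance in y (R² = 0.8241), leaving 17.59% unexplained; the fit is strong.

R² = 1 − SS_res/SS_tot compares the residual scatter to the total scatter of y about its mean.

Here R² = 0.8241:
- Explained: 82.41% of the variation in y
- Unexplained (residual): 100% − 82.41% = 17.59%
- Rule of thumb (below 0.3 weak; 0.3 to below 0.7 moderate; 0.7 and above strong) → strong

Note: R² says nothing about causation, and a high R² does not by itself mean the linear form is appropriate — check the residuals.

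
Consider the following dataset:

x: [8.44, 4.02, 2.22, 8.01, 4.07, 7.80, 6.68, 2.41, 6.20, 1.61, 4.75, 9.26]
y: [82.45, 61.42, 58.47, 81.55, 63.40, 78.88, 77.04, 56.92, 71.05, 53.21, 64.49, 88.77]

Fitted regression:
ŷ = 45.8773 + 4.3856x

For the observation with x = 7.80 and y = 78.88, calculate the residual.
Residual = -1.2050

The residual is the difference between the actual value and the predicted value:

Residual = y - ŷ

Step 1: Calculate predicted value
ŷ = 45.8773 + 4.3856 × 7.80
ŷ = 80.0850

Step 2: Calculate residual
Residual = 78.88 - 80.0850
Residual = -1.2050

Interpretation: the model overestimates the actual value by 1.2050 at this point (negative residual → observation lies below the fitted line).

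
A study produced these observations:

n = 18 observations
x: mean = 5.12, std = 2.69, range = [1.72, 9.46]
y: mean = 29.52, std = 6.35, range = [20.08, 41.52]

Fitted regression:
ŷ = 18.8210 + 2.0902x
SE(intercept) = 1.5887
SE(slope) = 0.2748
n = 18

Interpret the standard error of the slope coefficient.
SE(slope) = 0.2748 measures the uncertainty in the estimated slope. The coefficient is estimated precisely (SE/|β̂₁| = 13.1%).

SE(β̂₁) = 0.2748 says: if we drew many samples of n = 18 from the same population and refit each time, the fitted slopes would scatter with a standard deviation of roughly 0.2748 around the true β₁.

Relative precision:
- SE / |β̂₁| = 0.2748 / 2.0902 = 13.1%
- Rule of thumb (under 20%: precise; 20% to under 50%: moderately precise; 50% or more: imprecise) → precise

Rough 95% range (±2 SE): 2.0902 ± 0.5496 → (1.5406, 2.6398).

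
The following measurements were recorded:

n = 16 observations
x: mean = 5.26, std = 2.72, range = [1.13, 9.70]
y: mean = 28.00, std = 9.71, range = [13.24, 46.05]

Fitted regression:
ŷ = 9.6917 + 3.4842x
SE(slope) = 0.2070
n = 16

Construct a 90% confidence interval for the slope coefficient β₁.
The 90% CI for β₁ is (3.1196, 3.8488)

Confidence interval for the slope:

The 90% CI for β₁ is: β̂₁ ± t*(α/2, n-2) × SE(β̂₁)

Step 1: Find critical t-value
- Confidence level = 0.9
- Degrees of freedom = n - 2 = 16 - 2 = 14
- t*(α/2, 14) = 1.7613

Step 2: Calculate margin of error
Margin = 1.7613 × 0.2070 = 0.3646

Step 3: Construct interval
CI = 3.4842 ± 0.3646
CI = (3.1196, 3.8488)

Interpretation: We are 90% confident that the true slope β₁ lies between 3.1196 and 3.8488.
Since 0 is outside the interval, a two-sided test at α = 0.10 would reject H₀: β₁ = 0.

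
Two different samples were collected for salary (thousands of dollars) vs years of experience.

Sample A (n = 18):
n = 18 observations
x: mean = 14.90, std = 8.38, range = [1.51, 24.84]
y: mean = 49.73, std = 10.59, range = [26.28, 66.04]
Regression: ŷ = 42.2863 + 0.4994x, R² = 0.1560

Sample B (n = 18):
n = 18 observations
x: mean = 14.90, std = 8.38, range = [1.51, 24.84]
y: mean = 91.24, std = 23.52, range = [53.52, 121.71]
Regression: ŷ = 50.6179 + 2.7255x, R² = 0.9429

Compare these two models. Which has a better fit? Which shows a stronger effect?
Model B has the better fit (R² = 0.9429 vs 0.1560). Model B shows the stronger effect (|β₁| = 2.7255 vs 0.4994).

Model Comparison:

Goodness of fit (R²):
- Model A: R² = 0.1560 → 15.60% of variance in salary explained
- Model B: R² = 0.9429 → 94.29% of variance in salary explained
- 0.9429 > 0.1560 → Model B has the better fit

Strength of effect — compare |β₁|:
- Model A: β₁ = 0.4994 → predicted salary rises 0.4994 thousand dollars per additional year of experience
- Model B: β₁ = 2.7255 → predicted salary rises 2.7255 thousand dollars per additional year of experience
- |0.4994| < |2.7255| → Model B shows the stronger marginal effect

Notes:
- The two samples could reflect different populations, time periods, or measurement quality.
- R² measures how tightly points cluster around the line; β₁ measures how steep the line is — they answer different questions.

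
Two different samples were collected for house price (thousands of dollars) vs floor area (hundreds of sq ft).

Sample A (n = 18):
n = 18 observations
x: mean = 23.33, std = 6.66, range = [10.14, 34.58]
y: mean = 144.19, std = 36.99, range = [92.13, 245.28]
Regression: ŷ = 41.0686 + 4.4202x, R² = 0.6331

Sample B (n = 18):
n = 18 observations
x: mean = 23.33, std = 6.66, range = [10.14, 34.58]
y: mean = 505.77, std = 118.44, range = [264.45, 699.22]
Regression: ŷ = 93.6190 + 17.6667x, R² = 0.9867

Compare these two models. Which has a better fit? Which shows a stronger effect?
Model B has the better fit (R² = 0.9867 vs 0.6331). Model B shows the stronger effect (|β₁| = 17.6667 vs 4.4202).

Model Comparison:

Which explains more variance? (R²)
- Model A: R² = 0.6331 → 63.31% of variance in house price explained
- Model B: R² = 0.9867 → 98.67% of variance in house price explained
- 0.9867 > 0.6331 → Model B has the better fit

Strength of effect — compare |β₁|:
- Model A: β₁ = 4.4202 → predicted house price rises 4.4202 thousand dollars per additional hundred sq ft of floor area
- Model B: β₁ = 17.6667 → predicted house price rises 17.6667 thousand dollars per additional hundred sq ft of floor area
- |4.4202| < |17.6667| → Model B shows the stronger marginal effect

Notes:
- R² measures how tightly points cluster around the line; β₁ measures how steep the line is — they answer different questions.
- A better fit (higher R²) doesn't necessarily mean a more important relationship.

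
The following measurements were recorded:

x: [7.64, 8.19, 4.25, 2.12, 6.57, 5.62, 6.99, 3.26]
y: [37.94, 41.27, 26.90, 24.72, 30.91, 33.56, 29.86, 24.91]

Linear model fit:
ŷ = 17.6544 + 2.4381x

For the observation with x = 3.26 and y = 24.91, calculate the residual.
Residual = -0.6926

The residual is the difference between the actual value and the predicted value:

Residual = y - ŷ

Step 1: Calculate predicted value
ŷ = 17.6544 + 2.4381 × 3.26
ŷ = 25.6026

Step 2: Calculate residual
Residual = 24.91 - 25.6026
Residual = -0.6926

Interpretation: the model overestimates the actual value by 0.6926 at this point (negative residual → observation lies below the fitted line).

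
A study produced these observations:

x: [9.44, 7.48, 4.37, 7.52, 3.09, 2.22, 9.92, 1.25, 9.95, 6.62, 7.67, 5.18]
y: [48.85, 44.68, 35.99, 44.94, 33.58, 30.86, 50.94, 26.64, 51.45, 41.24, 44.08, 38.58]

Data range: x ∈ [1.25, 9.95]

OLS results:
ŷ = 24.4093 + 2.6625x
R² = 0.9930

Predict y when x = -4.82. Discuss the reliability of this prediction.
The equation gives ŷ = 11.5761; however x = -4.82 is 6.07 units below the observed range, so this extrapolated value should not be trusted.

Prediction calculation:
ŷ = 24.4093 + 2.6625 × (-4.82)
ŷ = 11.5761

Reliability:
- Data range: x ∈ [1.25, 9.95]
- Prediction point: x = -4.82 is 6.07 units below the observed range → this is EXTRAPOLATION, not interpolation

Why that matters here:
- The linear relationship may not hold outside the observed range
- The standard error of prediction grows with (x − x̄)², and x = -4.82 is far from x̄ = 6.23

A defensible statement: 'if the linear trend continued to x = -4.82, y would be about 11.5761' — the premise is untested.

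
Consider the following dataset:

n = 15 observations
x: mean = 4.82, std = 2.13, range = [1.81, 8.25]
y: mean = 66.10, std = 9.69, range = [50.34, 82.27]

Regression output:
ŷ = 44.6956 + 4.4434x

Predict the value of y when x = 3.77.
ŷ = 61.4472

Plug x = 3.77 into the fitted line:

ŷ = 44.6956 + 4.4434 × 3.77
ŷ = 44.6956 + 16.7516
ŷ = 61.4472

This is the fitted mean response at that x — an individual observation would come with a wider prediction interval.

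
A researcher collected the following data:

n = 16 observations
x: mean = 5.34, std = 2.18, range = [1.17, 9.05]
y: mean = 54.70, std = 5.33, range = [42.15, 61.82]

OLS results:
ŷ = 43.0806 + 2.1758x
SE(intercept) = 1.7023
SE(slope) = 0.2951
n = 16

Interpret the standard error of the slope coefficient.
SE(β̂₁) = 0.2951 is the estimated standard deviation of the slope estimate across repeated samples; relative to β̂₁ = 2.1758 that is 13.6%, a precise estimate.

What SE measures:
- The standard error quantifies the sampling variability of the coefficient estimate
- It is the estimated standard deviation of β̂₁ across hypothetical repeated samples of the same size
- Smaller SE → more precise estimate

Relative precision:
- SE / |β̂₁| = 0.2951 / 2.1758 = 13.6%
- Rule of thumb (under 20%: precise; 20% to under 50%: moderately precise; 50% or more: imprecise) → precise

Link to interval estimation: a confidence interval for β₁ is β̂₁ ± t* × 0.2951, so SE sets the half-width per unit of t*.

What drives SE(β̂₁): more residual scatter → larger SE; wider spread of x values → smaller SE.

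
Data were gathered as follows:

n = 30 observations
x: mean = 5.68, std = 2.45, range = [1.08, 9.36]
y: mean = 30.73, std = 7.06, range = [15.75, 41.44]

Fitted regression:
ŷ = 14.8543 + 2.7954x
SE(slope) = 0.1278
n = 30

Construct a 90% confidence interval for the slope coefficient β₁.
The 90% CI for β₁ is (2.5780, 3.0128)

Confidence interval for the slope:

The 90% CI for β₁ is: β̂₁ ± t*(α/2, n-2) × SE(β̂₁)

Step 1: Find critical t-value
- Confidence level = 0.9
- Degrees of freedom = n - 2 = 30 - 2 = 28
- t*(α/2, 28) = 1.7011

Step 2: Calculate margin of error
Margin = 1.7011 × 0.1278 = 0.2174

Step 3: Construct interval
CI = 2.7954 ± 0.2174
CI = (2.5780, 3.0128)

Interpretation: each one-unit increase in x is associated with a change in mean y of between 2.5780 and 3.0128, with 90% confidence.
Both endpoints are positive, so the data support a genuinely positive slope at this confidence level.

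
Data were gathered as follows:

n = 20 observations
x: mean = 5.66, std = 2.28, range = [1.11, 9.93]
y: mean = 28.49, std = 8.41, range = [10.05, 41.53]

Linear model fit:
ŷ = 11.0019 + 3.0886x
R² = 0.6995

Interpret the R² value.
The model explains 69.95% of the variance in y (R² = 0.6995), leaving 30.05% unexplained; the fit is moderate.

R² = 1 − SS_res/SS_tot compares the residual scatter to the total scatter of y about its mean.

Here R² = 0.6995:
- Explained: 69.95% of the variation in y
- Unexplained (residual): 100% − 69.95% = 30.05%
- Rule of thumb (below 0.3 weak; 0.3 to below 0.7 moderate; 0.7 and above strong) → moderate

Calculation: R² = 1 − (SS_res / SS_tot), where SS_res is the sum of squared residuals and SS_tot the total sum of squares.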